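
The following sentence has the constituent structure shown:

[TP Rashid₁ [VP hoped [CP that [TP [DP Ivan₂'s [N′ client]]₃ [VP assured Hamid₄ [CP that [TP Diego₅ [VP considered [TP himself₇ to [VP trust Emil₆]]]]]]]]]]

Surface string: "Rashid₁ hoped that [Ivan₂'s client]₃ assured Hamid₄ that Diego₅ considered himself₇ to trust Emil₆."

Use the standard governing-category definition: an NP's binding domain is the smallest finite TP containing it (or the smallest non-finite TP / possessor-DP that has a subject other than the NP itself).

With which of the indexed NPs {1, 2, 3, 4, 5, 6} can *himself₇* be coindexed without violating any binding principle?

{5}

*himself* is an anaphor, so Principle A applies: it must be bound in its binding domain.
Binding domain of *himself₇*: the embedded TP, whose subject is Diego₅.
*Rashid₁* c-commands the anaphor but is outside its binding domain → cannot satisfy Principle A.
*Ivan₂* does not c-command the anaphor → cannot bind it.
*[Ivan₂'s client]₃* c-commands the anaphor but is outside its binding domain → cannot satisfy Principle A.
*Hamid₄* c-commands the anaphor but is outside its binding domain → cannot satisfy Principle A.
*Diego₅* c-commands the anaphor within its binding domain → licit binder.
*Emil₆* does not c-command the anaphor → cannot bind it.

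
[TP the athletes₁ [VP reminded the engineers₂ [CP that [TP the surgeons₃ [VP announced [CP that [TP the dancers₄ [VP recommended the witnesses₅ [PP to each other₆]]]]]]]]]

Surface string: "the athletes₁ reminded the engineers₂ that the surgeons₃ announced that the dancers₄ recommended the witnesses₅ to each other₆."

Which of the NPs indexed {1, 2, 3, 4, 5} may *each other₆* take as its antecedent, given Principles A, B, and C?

*each other* is an anaphor, so Principle A applies: it must be bound in its binding domain.
Binding domain of *each other₆*: the embedded TP, whose subject is the dancers₄.
*the athletes₁* c-commands the anaphor but is outside its binding domain → cannot satisfy Principle A.
*the engineers₂* c-commands the anaphor but is outside its binding domain → cannot satisfy Principle A.
*the surgeons₃* c-commands the anaphor but is outside its binding domain → cannot satisfy Principle A.
*the dancers₄* c-commands the anaphor within its binding domain → licit binder.
*the witnesses₅* c-commands the anaphor within its binding domain → licit binder.

{4, 5}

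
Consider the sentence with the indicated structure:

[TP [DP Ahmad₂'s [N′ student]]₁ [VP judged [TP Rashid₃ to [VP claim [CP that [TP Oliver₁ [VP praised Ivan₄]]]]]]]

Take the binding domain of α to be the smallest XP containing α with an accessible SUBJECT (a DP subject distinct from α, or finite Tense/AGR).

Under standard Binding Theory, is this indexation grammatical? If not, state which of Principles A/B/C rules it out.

The two coindexed NPs are *[Ahmad₂'s student]₁* and *Oliver₁*.
*Oliver₁* is an R-expression. Principle C requires it to be free everywhere.
*[Ahmad₂'s student]₁* c-commands it and carries the same index.
The R-expression is bound → Principle C violation.

Principle C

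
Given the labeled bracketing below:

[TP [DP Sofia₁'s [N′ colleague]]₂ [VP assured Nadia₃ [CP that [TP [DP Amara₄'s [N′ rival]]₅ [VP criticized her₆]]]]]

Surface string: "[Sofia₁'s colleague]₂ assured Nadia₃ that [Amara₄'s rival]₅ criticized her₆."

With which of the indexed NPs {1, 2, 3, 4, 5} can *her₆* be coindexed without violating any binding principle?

*her* is a pronoun, so Principle B applies: it must be free in its binding domain.
Binding domain of *her₆*: the embedded TP, whose subject is [Amara₄'s rival]₅.
*Sofia₁* and the pronoun do not c-command one another → neither Principle B nor Principle C is at stake; coindexation permitted.
*[Sofia₁'s colleague]₂* c-commands the pronoun but from outside its binding domain, and is not c-commanded by it → coindexation permitted.
*Nadia₃* c-commands the pronoun but from outside its binding domain, and is not c-commanded by it → coindexation permitted.
*Amara₄* and the pronoun do not c-command one another → neither Principle B nor Principle C is at stake; coindexation permitted.
*[Amara₄'s rival]₅* c-commands the pronoun within its binding domain → coindexation would violate Principle B.

{1, 2, 3, 4}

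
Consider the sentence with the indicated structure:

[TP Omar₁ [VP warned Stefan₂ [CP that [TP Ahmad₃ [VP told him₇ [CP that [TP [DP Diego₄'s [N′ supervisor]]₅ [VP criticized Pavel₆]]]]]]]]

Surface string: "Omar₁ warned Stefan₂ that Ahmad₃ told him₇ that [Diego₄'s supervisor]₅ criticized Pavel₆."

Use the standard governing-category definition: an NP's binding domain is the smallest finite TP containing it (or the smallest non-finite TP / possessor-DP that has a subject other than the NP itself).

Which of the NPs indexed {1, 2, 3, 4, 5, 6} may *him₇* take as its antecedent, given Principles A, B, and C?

{1, 2}

*him* is a pronoun, so Principle B applies: it must be free in its binding domain.
Binding domain of *him₇*: the embedded TP, whose subject is Ahmad₃.
*Omar₁* c-commands the pronoun but from outside its binding domain, and is not c-commanded by it → coindexation permitted.
*Stefan₂* c-commands the pronoun but from outside its binding domain, and is not c-commanded by it → coindexation permitted.
*Ahmad₃* c-commands the pronoun within its binding domain → coindexation would violate Principle B.
*Diego₄*: the pronoun c-commands this R-expression → coindexation would violate Principle C on *Diego₄*.
*[Diego₄'s supervisor]₅*: the pronoun c-commands this R-expression → coindexation would violate Principle C on *[Diego₄'s supervisor]₅*.
*Pavel₆*: the pronoun c-commands this R-expression → coindexation would violate Principle C on *Pavel₆*.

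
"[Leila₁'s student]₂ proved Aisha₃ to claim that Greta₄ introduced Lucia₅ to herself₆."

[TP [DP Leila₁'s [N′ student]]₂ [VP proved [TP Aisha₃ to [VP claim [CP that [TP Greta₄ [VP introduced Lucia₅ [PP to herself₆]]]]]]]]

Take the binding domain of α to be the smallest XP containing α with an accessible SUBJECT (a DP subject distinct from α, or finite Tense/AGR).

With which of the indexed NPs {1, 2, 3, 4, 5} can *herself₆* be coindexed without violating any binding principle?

{4, 5}

*herself* is an anaphor, so Principle A applies: it must be bound in its binding domain.
Binding domain of *herself₆*: the embedded TP, whose subject is Greta₄.
*Leila₁* does not c-command the anaphor → cannot bind it.
*[Leila₁'s student]₂* c-commands the anaphor but is outside its binding domain → cannot satisfy Principle A.
*Aisha₃* c-commands the anaphor but is outside its binding domain → cannot satisfy Principle A.
*Greta₄* c-commands the anaphor within its binding domain → licit binder.
*Lucia₅* c-commands the anaphor within its binding domain → licit binder.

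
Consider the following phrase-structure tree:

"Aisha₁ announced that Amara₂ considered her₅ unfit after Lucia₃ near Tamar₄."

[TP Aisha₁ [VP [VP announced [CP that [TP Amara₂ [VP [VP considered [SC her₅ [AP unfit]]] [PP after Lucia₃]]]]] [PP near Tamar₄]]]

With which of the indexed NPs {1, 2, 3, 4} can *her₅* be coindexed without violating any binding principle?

*her* is a pronoun, so Principle B applies: it must be free in its binding domain.
Binding domain of *her₅*: the embedded TP, whose subject is Amara₂.
*Aisha₁* c-commands the pronoun but from outside its binding domain, and is not c-commanded by it → coindexation permitted.
*Amara₂* c-commands the pronoun within its binding domain → coindexation would violate Principle B.
*Lucia₃* and the pronoun do not c-command one another → neither Principle B nor Principle C is at stake; coindexation permitted.
*Tamar₄* and the pronoun do not c-command one another → neither Principle B nor Principle C is at stake; coindexation permitted.

{1, 3, 4}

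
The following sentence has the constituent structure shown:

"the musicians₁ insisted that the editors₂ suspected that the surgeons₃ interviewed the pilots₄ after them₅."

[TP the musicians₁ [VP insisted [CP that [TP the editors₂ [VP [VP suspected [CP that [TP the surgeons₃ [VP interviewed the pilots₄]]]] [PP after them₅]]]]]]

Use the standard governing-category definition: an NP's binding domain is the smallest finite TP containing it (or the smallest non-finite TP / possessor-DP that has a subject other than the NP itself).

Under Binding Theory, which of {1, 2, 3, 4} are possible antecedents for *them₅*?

*them* is a pronoun, so Principle B applies: it must be free in its binding domain.
Binding domain of *them₅*: the embedded TP, whose subject is the editors₂.
*the musicians₁* c-commands the pronoun but from outside its binding domain, and is not c-commanded by it → coindexation permitted.
*the editors₂* c-commands the pronoun within its binding domain → coindexation would violate Principle B.
*the surgeons₃* and the pronoun do not c-command one another → neither Principle B nor Principle C is at stake; coindexation permitted.
*the pilots₄* and the pronoun do not c-command one another → neither Principle B nor Principle C is at stake; coindexation permitted.

{1, 3, 4}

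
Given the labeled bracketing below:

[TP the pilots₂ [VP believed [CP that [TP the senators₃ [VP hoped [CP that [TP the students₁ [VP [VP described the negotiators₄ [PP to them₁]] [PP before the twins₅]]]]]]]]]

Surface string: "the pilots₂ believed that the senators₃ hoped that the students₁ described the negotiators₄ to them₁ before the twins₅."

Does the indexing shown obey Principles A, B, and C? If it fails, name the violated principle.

The two coindexed NPs are *the students₁* and *them₁*.
*them₁* is a pronoun. Its binding domain is the embedded TP, whose subject is the students₁.
*the students₁* c-commands it within that domain and carries the same index.
The pronoun is locally bound → Principle B violation.

Principle B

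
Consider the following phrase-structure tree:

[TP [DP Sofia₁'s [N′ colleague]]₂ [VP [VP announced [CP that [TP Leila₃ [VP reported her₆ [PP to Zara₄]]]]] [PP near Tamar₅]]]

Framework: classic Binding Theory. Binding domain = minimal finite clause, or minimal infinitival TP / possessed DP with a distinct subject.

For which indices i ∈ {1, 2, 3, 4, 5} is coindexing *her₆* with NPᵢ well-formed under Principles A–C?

{1, 2, 5}

*her* is a pronoun, so Principle B applies: it must be free in its binding domain.
Binding domain of *her₆*: the embedded TP, whose subject is Leila₃.
*Sofia₁* and the pronoun do not c-command one another → neither Principle B nor Principle C is at stake; coindexation permitted.
*[Sofia₁'s colleague]₂* c-commands the pronoun but from outside its binding domain, and is not c-commanded by it → coindexation permitted.
*Leila₃* c-commands the pronoun within its binding domain → coindexation would violate Principle B.
*Zara₄*: the pronoun c-commands this R-expression → coindexation would violate Principle C on *Zara₄*.
*Tamar₅* and the pronoun do not c-command one another → neither Principle B nor Principle C is at stake; coindexation permitted.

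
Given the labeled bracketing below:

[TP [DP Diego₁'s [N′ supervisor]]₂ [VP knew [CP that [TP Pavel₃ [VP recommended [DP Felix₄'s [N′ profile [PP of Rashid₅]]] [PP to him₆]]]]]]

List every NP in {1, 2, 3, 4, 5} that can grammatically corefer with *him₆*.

*him* is a pronoun, so Principle B applies: it must be free in its binding domain.
Binding domain of *him₆*: the embedded TP, whose subject is Pavel₃.
*Diego₁* and the pronoun do not c-command one another → neither Principle B nor Principle C is at stake; coindexation permitted.
*[Diego₁'s supervisor]₂* c-commands the pronoun but from outside its binding domain, and is not c-commanded by it → coindexation permitted.
*Pavel₃* c-commands the pronoun within its binding domain → coindexation would violate Principle B.
*Felix₄* and the pronoun do not c-command one another → neither Principle B nor Principle C is at stake; coindexation permitted.
*Rashid₅* and the pronoun do not c-command one another → neither Principle B nor Principle C is at stake; coindexation permitted.

{1, 2, 4, 5}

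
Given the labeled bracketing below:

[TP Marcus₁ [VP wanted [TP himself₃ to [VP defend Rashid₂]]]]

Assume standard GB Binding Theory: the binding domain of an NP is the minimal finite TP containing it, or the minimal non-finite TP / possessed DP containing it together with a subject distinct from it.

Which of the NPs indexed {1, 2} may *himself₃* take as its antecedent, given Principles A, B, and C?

{1}

*himself* is an anaphor, so Principle A applies: it must be bound in its binding domain.
Binding domain of *himself₃*: the matrix TP, whose subject is Marcus₁.
*Marcus₁* c-commands the anaphor within its binding domain → licit binder.
*Rashid₂* does not c-command the anaphor → cannot bind it.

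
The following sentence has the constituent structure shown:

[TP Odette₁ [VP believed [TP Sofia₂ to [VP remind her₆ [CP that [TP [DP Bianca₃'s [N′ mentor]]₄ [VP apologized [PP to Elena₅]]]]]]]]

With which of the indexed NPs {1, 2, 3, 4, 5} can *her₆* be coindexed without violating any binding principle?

*her* is a pronoun, so Principle B applies: it must be free in its binding domain.
Binding domain of *her₆*: the embedded TP, whose subject is Sofia₂.
*Odette₁* c-commands the pronoun but from outside its binding domain, and is not c-commanded by it → coindexation permitted.
*Sofia₂* c-commands the pronoun within its binding domain → coindexation would violate Principle B.
*Bianca₃*: the pronoun c-commands this R-expression → coindexation would violate Principle C on *Bianca₃*.
*[Bianca₃'s mentor]₄*: the pronoun c-commands this R-expression → coindexation would violate Principle C on *[Bianca₃'s mentor]₄*.
*Elena₅*: the pronoun c-commands this R-expression → coindexation would violate Principle C on *Elena₅*.

{1}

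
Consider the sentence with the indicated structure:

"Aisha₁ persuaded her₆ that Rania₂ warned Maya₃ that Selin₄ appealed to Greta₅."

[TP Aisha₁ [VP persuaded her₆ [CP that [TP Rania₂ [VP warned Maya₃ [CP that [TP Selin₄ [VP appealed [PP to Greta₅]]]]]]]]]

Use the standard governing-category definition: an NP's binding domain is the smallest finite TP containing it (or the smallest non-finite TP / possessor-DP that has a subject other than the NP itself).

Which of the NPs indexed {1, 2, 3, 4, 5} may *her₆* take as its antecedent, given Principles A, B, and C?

none

*her* is a pronoun, so Principle B applies: it must be free in its binding domain.
Binding domain of *her₆*: the matrix TP, whose subject is Aisha₁.
*Aisha₁* c-commands the pronoun within its binding domain → coindexation would violate Principle B.
*Rania₂*: the pronoun c-commands this R-expression → coindexation would violate Principle C on *Rania₂*.
*Maya₃*: the pronoun c-commands this R-expression → coindexation would violate Principle C on *Maya₃*.
*Selin₄*: the pronoun c-commands this R-expression → coindexation would violate Principle C on *Selin₄*.
*Greta₅*: the pronoun c-commands this R-expression → coindexation would violate Principle C on *Greta₅*.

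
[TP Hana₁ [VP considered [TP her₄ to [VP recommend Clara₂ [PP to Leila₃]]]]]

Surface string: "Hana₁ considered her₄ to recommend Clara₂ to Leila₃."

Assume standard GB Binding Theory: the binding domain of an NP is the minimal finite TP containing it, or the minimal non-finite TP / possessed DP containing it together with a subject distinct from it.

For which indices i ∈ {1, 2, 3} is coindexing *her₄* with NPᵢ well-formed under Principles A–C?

none

*her* is a pronoun, so Principle B applies: it must be free in its binding domain.
Binding domain of *her₄*: the matrix TP, whose subject is Hana₁.
*Hana₁* c-commands the pronoun within its binding domain → coindexation would violate Principle B.
*Clara₂*: the pronoun c-commands this R-expression → coindexation would violate Principle C on *Clara₂*.
*Leila₃*: the pronoun c-commands this R-expression → coindexation would violate Principle C on *Leila₃*.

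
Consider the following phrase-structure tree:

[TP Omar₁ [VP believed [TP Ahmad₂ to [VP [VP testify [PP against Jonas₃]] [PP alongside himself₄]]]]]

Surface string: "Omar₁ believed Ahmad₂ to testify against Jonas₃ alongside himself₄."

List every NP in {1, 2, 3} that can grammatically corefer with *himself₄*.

*himself* is an anaphor, so Principle A applies: it must be bound in its binding domain.
Binding domain of *himself₄*: the embedded TP, whose subject is Ahmad₂.
*Omar₁* c-commands the anaphor but is outside its binding domain → cannot satisfy Principle A.
*Ahmad₂* c-commands the anaphor within its binding domain → licit binder.
*Jonas₃* does not c-command the anaphor → cannot bind it.

{2}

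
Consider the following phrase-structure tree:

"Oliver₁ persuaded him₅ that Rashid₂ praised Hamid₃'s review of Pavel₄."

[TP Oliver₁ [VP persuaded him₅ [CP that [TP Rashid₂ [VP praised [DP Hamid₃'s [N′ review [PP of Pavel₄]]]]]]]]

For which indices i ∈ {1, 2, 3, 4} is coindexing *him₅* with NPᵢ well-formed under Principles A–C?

none

*him* is a pronoun, so Principle B applies: it must be free in its binding domain.
Binding domain of *him₅*: the matrix TP, whose subject is Oliver₁.
*Oliver₁* c-commands the pronoun within its binding domain → coindexation would violate Principle B.
*Rashid₂*: the pronoun c-commands this R-expression → coindexation would violate Principle C on *Rashid₂*.
*Hamid₃*: the pronoun c-commands this R-expression → coindexation would violate Principle C on *Hamid₃*.
*Pavel₄*: the pronoun c-commands this R-expression → coindexation would violate Principle C on *Pavel₄*.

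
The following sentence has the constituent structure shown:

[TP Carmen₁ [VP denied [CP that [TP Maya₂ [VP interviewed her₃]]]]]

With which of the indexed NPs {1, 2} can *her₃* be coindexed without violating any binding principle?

*her* is a pronoun, so Principle B applies: it must be free in its binding domain.
Binding domain of *her₃*: the embedded TP, whose subject is Maya₂.
*Carmen₁* c-commands the pronoun but from outside its binding domain, and is not c-commanded by it → coindexation permitted.
*Maya₂* c-commands the pronoun within its binding domain → coindexation would violate Principle B.

{1}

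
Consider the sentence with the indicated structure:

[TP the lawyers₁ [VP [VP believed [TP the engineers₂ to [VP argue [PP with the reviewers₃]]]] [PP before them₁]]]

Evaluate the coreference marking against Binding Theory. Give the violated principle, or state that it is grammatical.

The two coindexed NPs are *the lawyers₁* and *them₁*.
*them₁* is a pronoun. Its binding domain is the matrix TP, whose subject is the lawyers₁.
*the lawyers₁* c-commands it within that domain and carries the same index.
The pronoun is locally bound → Principle B violation.

Principle B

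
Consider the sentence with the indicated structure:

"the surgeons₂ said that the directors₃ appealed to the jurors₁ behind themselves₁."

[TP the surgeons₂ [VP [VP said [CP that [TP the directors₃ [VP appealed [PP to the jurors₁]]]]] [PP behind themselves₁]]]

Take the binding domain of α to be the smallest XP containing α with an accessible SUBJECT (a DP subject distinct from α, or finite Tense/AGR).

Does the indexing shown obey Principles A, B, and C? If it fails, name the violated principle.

The two coindexed NPs are *the jurors₁* and *themselves₁*.
*themselves₁* is an anaphor. Principle A requires it to be bound within its binding domain — the matrix TP, whose subject is the surgeons₂.
Within that domain it is c-commanded by *the surgeons₂*, which does not share its index.
*the jurors₁* does not c-command the anaphor at all.
The anaphor is unbound in its domain → Principle A violation.

Principle A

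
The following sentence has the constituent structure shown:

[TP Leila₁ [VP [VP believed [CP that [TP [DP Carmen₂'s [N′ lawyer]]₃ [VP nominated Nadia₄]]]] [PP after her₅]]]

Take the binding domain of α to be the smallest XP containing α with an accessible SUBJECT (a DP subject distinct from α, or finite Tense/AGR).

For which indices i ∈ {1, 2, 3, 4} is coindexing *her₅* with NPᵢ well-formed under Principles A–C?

{2, 3, 4}

*her* is a pronoun, so Principle B applies: it must be free in its binding domain.
Binding domain of *her₅*: the matrix TP, whose subject is Leila₁.
*Leila₁* c-commands the pronoun within its binding domain → coindexation would violate Principle B.
*Carmen₂* and the pronoun do not c-command one another → neither Principle B nor Principle C is at stake; coindexation permitted.
*[Carmen₂'s lawyer]₃* and the pronoun do not c-command one another → neither Principle B nor Principle C is at stake; coindexation permitted.
*Nadia₄* and the pronoun do not c-command one another → neither Principle B nor Principle C is at stake; coindexation permitted.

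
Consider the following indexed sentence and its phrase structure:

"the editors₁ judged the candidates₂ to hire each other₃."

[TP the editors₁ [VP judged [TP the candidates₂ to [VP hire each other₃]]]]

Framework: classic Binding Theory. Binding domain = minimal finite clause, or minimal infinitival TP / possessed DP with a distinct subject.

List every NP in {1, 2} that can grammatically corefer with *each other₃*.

*each other* is an anaphor, so Principle A applies: it must be bound in its binding domain.
Binding domain of *each other₃*: the embedded TP, whose subject is the candidates₂.
*the editors₁* c-commands the anaphor but is outside its binding domain → cannot satisfy Principle A.
*the candidates₂* c-commands the anaphor within its binding domain → licit binder.

{2}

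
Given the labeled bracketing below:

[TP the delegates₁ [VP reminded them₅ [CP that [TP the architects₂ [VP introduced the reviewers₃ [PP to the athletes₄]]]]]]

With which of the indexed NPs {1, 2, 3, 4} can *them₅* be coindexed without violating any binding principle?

*them* is a pronoun, so Principle B applies: it must be free in its binding domain.
Binding domain of *them₅*: the matrix TP, whose subject is the delegates₁.
*the delegates₁* c-commands the pronoun within its binding domain → coindexation would violate Principle B.
*the architects₂*: the pronoun c-commands this R-expression → coindexation would violate Principle C on *the architects₂*.
*the reviewers₃*: the pronoun c-commands this R-expression → coindexation would violate Principle C on *the reviewers₃*.
*the athletes₄*: the pronoun c-commands this R-expression → coindexation would violate Principle C on *the athletes₄*.

none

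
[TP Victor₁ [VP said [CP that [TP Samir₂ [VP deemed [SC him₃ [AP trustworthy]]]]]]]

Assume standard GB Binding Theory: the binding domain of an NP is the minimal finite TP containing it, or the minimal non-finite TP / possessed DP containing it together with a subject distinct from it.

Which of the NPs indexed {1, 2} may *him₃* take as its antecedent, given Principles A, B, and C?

{1}

*him* is a pronoun, so Principle B applies: it must be free in its binding domain.
Binding domain of *him₃*: the embedded TP, whose subject is Samir₂.
*Victor₁* c-commands the pronoun but from outside its binding domain, and is not c-commanded by it → coindexation permitted.
*Samir₂* c-commands the pronoun within its binding domain → coindexation would violate Principle B.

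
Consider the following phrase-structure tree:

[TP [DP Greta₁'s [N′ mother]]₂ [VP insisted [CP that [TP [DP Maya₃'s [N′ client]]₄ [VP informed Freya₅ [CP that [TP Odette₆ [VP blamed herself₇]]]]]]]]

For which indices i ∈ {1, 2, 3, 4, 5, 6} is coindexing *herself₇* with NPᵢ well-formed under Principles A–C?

{6}

*herself* is an anaphor, so Principle A applies: it must be bound in its binding domain.
Binding domain of *herself₇*: the embedded TP, whose subject is Odette₆.
*Greta₁* does not c-command the anaphor → cannot bind it.
*[Greta₁'s mother]₂* c-commands the anaphor but is outside its binding domain → cannot satisfy Principle A.
*Maya₃* does not c-command the anaphor → cannot bind it.
*[Maya₃'s client]₄* c-commands the anaphor but is outside its binding domain → cannot satisfy Principle A.
*Freya₅* c-commands the anaphor but is outside its binding domain → cannot satisfy Principle A.
*Odette₆* c-commands the anaphor within its binding domain → licit binder.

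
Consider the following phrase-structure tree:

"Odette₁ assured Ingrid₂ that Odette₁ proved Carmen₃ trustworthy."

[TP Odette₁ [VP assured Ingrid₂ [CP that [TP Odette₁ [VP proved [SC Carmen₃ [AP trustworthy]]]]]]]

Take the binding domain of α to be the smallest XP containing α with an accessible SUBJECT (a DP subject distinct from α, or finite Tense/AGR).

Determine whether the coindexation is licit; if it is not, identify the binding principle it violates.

Principle C

The two coindexed NPs are *Odette₁* (the higher occurrence) and *Odette₁* (the lower occurrence).
*Odette₁* (the lower occurrence) is an R-expression. Principle C requires it to be free everywhere.
*Odette₁* (the higher occurrence) c-commands it and carries the same index.
The R-expression is bound → Principle C violation.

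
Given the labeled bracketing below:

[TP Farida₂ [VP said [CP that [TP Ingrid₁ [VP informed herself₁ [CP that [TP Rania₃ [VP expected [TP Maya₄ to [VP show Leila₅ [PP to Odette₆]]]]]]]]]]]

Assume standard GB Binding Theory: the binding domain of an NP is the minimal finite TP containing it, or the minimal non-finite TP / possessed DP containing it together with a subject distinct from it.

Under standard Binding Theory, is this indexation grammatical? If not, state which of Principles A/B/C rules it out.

grammatical

The two coindexed NPs are *Ingrid₁* and *herself₁*.
*herself₁* is an anaphor; its binding domain is the embedded TP, whose subject is Ingrid₁. *Ingrid₁* c-commands it within that domain and shares its index, so Principle A is satisfied.
*Ingrid₁* is an R-expression; *herself₁* does not c-command it, and no other NP shares its index, so Principle C is satisfied.
All principles are respected.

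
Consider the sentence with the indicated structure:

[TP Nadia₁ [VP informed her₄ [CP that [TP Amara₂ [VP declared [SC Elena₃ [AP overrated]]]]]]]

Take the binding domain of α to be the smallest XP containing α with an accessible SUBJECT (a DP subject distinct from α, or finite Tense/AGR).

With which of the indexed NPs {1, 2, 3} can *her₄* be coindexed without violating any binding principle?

none

*her* is a pronoun, so Principle B applies: it must be free in its binding domain.
Binding domain of *her₄*: the matrix TP, whose subject is Nadia₁.
*Nadia₁* c-commands the pronoun within its binding domain → coindexation would violate Principle B.
*Amara₂*: the pronoun c-commands this R-expression → coindexation would violate Principle C on *Amara₂*.
*Elena₃*: the pronoun c-commands this R-expression → coindexation would violate Principle C on *Elena₃*.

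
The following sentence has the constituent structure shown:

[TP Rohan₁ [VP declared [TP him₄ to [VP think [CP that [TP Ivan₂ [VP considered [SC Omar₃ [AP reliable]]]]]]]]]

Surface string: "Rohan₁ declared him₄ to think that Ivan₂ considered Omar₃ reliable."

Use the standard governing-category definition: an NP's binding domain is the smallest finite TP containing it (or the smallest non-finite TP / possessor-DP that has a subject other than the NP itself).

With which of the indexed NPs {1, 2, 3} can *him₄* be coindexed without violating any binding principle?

*him* is a pronoun, so Principle B applies: it must be free in its binding domain.
Binding domain of *him₄*: the matrix TP, whose subject is Rohan₁.
*Rohan₁* c-commands the pronoun within its binding domain → coindexation would violate Principle B.
*Ivan₂*: the pronoun c-commands this R-expression → coindexation would violate Principle C on *Ivan₂*.
*Omar₃*: the pronoun c-commands this R-expression → coindexation would violate Principle C on *Omar₃*.

none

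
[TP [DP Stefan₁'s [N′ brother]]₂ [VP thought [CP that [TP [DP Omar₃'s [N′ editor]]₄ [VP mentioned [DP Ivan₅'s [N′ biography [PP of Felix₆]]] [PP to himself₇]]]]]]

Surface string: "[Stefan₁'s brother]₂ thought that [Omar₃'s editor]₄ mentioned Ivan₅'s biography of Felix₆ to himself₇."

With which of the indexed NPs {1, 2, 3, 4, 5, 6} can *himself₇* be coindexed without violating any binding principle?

{4}

*himself* is an anaphor, so Principle A applies: it must be bound in its binding domain.
Binding domain of *himself₇*: the embedded TP, whose subject is [Omar₃'s editor]₄.
*Stefan₁* does not c-command the anaphor → cannot bind it.
*[Stefan₁'s brother]₂* c-commands the anaphor but is outside its binding domain → cannot satisfy Principle A.
*Omar₃* does not c-command the anaphor → cannot bind it.
*[Omar₃'s editor]₄* c-commands the anaphor within its binding domain → licit binder.
*Ivan₅* does not c-command the anaphor → cannot bind it.
*Felix₆* does not c-command the anaphor → cannot bind it.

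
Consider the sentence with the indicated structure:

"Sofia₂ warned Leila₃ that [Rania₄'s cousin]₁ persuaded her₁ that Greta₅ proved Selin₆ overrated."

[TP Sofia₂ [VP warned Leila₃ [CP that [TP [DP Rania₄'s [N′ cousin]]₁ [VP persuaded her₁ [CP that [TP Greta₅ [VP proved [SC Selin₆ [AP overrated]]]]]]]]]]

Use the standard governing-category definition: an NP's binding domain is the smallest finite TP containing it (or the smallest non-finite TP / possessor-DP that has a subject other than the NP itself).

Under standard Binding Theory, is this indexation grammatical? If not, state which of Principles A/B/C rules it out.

Principle B

The two coindexed NPs are *[Rania₄'s cousin]₁* and *her₁*.
*her₁* is a pronoun. Its binding domain is the embedded TP, whose subject is [Rania₄'s cousin]₁.
*[Rania₄'s cousin]₁* c-commands it within that domain and carries the same index.
The pronoun is locally bound → Principle B violation.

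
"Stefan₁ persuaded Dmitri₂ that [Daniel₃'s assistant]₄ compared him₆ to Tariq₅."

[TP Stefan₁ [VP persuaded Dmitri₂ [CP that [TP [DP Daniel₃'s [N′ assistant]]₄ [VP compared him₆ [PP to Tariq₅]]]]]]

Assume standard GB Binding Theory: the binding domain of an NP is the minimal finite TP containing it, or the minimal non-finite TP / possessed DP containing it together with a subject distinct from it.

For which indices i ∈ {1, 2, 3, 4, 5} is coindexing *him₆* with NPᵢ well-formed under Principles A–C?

{1, 2, 3}

*him* is a pronoun, so Principle B applies: it must be free in its binding domain.
Binding domain of *him₆*: the embedded TP, whose subject is [Daniel₃'s assistant]₄.
*Stefan₁* c-commands the pronoun but from outside its binding domain, and is not c-commanded by it → coindexation permitted.
*Dmitri₂* c-commands the pronoun but from outside its binding domain, and is not c-commanded by it → coindexation permitted.
*Daniel₃* and the pronoun do not c-command one another → neither Principle B nor Principle C is at stake; coindexation permitted.
*[Daniel₃'s assistant]₄* c-commands the pronoun within its binding domain → coindexation would violate Principle B.
*Tariq₅*: the pronoun c-commands this R-expression → coindexation would violate Principle C on *Tariq₅*.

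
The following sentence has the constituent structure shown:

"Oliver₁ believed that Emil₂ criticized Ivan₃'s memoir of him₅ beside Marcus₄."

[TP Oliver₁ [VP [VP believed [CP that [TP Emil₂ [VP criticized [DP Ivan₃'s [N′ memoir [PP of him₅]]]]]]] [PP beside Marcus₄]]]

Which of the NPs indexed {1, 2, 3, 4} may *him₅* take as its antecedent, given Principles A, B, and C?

*him* is a pronoun, so Principle B applies: it must be free in its binding domain.
Binding domain of *him₅*: the possessed DP, whose subject is Ivan₃.
*Oliver₁* c-commands the pronoun but from outside its binding domain, and is not c-commanded by it → coindexation permitted.
*Emil₂* c-commands the pronoun but from outside its binding domain, and is not c-commanded by it → coindexation permitted.
*Ivan₃* c-commands the pronoun within its binding domain → coindexation would violate Principle B.
*Marcus₄* and the pronoun do not c-command one another → neither Principle B nor Principle C is at stake; coindexation permitted.

{1, 2, 4}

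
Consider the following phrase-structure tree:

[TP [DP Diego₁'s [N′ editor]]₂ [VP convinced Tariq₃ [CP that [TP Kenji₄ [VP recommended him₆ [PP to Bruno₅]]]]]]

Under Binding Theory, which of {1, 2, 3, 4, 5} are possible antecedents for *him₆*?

{1, 2, 3}

*him* is a pronoun, so Principle B applies: it must be free in its binding domain.
Binding domain of *him₆*: the embedded TP, whose subject is Kenji₄.
*Diego₁* and the pronoun do not c-command one another → neither Principle B nor Principle C is at stake; coindexation permitted.
*[Diego₁'s editor]₂* c-commands the pronoun but from outside its binding domain, and is not c-commanded by it → coindexation permitted.
*Tariq₃* c-commands the pronoun but from outside its binding domain, and is not c-commanded by it → coindexation permitted.
*Kenji₄* c-commands the pronoun within its binding domain → coindexation would violate Principle B.
*Bruno₅*: the pronoun c-commands this R-expression → coindexation would violate Principle C on *Bruno₅*.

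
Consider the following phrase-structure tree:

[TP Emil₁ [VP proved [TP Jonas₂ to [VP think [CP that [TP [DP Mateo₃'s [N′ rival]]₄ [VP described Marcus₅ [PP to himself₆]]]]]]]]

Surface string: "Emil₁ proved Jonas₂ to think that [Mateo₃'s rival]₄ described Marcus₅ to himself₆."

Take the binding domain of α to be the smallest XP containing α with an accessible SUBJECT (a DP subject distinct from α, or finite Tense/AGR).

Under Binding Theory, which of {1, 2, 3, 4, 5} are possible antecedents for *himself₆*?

*himself* is an anaphor, so Principle A applies: it must be bound in its binding domain.
Binding domain of *himself₆*: the embedded TP, whose subject is [Mateo₃'s rival]₄.
*Emil₁* c-commands the anaphor but is outside its binding domain → cannot satisfy Principle A.
*Jonas₂* c-commands the anaphor but is outside its binding domain → cannot satisfy Principle A.
*Mateo₃* does not c-command the anaphor → cannot bind it.
*[Mateo₃'s rival]₄* c-commands the anaphor within its binding domain → licit binder.
*Marcus₅* c-commands the anaphor within its binding domain → licit binder.

{4, 5}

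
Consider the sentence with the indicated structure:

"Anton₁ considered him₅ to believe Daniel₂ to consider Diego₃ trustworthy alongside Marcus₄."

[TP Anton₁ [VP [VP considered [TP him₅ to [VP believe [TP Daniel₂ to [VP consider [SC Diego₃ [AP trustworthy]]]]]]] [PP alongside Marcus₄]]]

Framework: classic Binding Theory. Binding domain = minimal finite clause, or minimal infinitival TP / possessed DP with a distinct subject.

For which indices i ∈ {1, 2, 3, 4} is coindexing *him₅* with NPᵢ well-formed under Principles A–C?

*him* is a pronoun, so Principle B applies: it must be free in its binding domain.
Binding domain of *him₅*: the matrix TP, whose subject is Anton₁.
*Anton₁* c-commands the pronoun within its binding domain → coindexation would violate Principle B.
*Daniel₂*: the pronoun c-commands this R-expression → coindexation would violate Principle C on *Daniel₂*.
*Diego₃*: the pronoun c-commands this R-expression → coindexation would violate Principle C on *Diego₃*.
*Marcus₄* and the pronoun do not c-command one another → neither Principle B nor Principle C is at stake; coindexation permitted.

{4}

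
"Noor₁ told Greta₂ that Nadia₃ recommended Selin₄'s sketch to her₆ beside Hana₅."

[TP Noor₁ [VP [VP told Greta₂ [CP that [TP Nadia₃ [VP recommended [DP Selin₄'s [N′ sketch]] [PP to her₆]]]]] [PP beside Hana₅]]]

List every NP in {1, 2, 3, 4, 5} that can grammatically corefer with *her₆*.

*her* is a pronoun, so Principle B applies: it must be free in its binding domain.
Binding domain of *her₆*: the embedded TP, whose subject is Nadia₃.
*Noor₁* c-commands the pronoun but from outside its binding domain, and is not c-commanded by it → coindexation permitted.
*Greta₂* c-commands the pronoun but from outside its binding domain, and is not c-commanded by it → coindexation permitted.
*Nadia₃* c-commands the pronoun within its binding domain → coindexation would violate Principle B.
*Selin₄* and the pronoun do not c-command one another → neither Principle B nor Principle C is at stake; coindexation permitted.
*Hana₅* and the pronoun do not c-command one another → neither Principle B nor Principle C is at stake; coindexation permitted.

{1, 2, 4, 5}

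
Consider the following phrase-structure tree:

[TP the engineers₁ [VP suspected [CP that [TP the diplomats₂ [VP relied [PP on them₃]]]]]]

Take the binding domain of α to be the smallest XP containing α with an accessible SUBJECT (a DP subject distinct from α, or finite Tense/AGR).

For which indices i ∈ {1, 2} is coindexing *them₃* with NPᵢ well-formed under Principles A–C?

{1}

*them* is a pronoun, so Principle B applies: it must be free in its binding domain.
Binding domain of *them₃*: the embedded TP, whose subject is the diplomats₂.
*the engineers₁* c-commands the pronoun but from outside its binding domain, and is not c-commanded by it → coindexation permitted.
*the diplomats₂* c-commands the pronoun within its binding domain → coindexation would violate Principle B.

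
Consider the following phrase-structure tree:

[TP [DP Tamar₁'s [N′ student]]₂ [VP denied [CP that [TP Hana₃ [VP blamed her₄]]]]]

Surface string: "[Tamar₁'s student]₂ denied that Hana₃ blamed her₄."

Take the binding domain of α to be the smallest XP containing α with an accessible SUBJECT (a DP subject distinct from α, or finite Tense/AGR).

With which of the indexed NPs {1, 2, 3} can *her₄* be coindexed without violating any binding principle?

{1, 2}

*her* is a pronoun, so Principle B applies: it must be free in its binding domain.
Binding domain of *her₄*: the embedded TP, whose subject is Hana₃.
*Tamar₁* and the pronoun do not c-command one another → neither Principle B nor Principle C is at stake; coindexation permitted.
*[Tamar₁'s student]₂* c-commands the pronoun but from outside its binding domain, and is not c-commanded by it → coindexation permitted.
*Hana₃* c-commands the pronoun within its binding domain → coindexation would violate Principle B.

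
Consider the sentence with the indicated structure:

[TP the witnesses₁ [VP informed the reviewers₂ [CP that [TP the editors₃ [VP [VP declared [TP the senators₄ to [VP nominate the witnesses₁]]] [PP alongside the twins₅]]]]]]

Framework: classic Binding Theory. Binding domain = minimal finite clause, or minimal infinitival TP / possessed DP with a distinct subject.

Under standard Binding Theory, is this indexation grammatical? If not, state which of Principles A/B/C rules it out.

Principle C

The two coindexed NPs are *the witnesses₁* (the lower occurrence) and *the witnesses₁* (the higher occurrence).
*the witnesses₁* (the lower occurrence) is an R-expression. Principle C requires it to be free everywhere.
*the witnesses₁* (the higher occurrence) c-commands it and carries the same index.
The R-expression is bound → Principle C violation.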